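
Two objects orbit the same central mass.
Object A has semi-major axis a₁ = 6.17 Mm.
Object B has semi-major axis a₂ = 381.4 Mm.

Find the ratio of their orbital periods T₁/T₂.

Convert to SI: a₁ = 6.17 Mm = 6.17e+06 m; a₂ = 381.4 Mm = 3.814e+08 m.
From Kepler's third law, (T₁/T₂)² = (a₁/a₂)³, so T₁/T₂ = (a₁/a₂)^(3/2).
a₁/a₂ = 6.17e+06 / 3.814e+08 = 0.0161772.
T₁/T₂ = (0.0161772)^(3/2) ≈ 0.002058.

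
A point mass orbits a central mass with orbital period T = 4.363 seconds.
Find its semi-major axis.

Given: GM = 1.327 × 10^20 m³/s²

Invert Kepler's third law: a = (GM · T² / (4π²))^(1/3).
Substituting T = 4.363 s and GM = 1.327e+20 m³/s²:
a = (1.327e+20 · (4.363)² / (4π²))^(1/3) m
a ≈ 4e+06 m = 4 Mm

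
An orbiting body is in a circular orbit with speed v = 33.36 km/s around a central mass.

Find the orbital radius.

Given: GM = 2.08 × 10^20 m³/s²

Convert to SI: v = 33.36 km/s = 33360 m/s.
For a circular orbit, v² = GM / r, so r = GM / v².
r = 2.08e+20 / (33360)² m ≈ 1.869e+11 m = 1.869 × 10^11 m.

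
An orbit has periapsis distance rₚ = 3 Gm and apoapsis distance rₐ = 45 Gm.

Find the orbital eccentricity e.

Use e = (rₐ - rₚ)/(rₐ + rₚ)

Convert to SI: rₚ = 3 Gm = 3e+09 m; rₐ = 45 Gm = 4.5e+10 m.
e = (rₐ − rₚ) / (rₐ + rₚ).
e = (4.5e+10 − 3e+09) / (4.5e+10 + 3e+09) = 4.2e+10 / 4.8e+10 ≈ 0.875.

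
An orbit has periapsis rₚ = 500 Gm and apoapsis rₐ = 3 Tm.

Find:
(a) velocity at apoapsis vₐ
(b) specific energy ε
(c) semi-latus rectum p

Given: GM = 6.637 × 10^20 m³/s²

Convert to SI: rₚ = 500 Gm = 5e+11 m; rₐ = 3 Tm = 3e+12 m.
(a) With a = (rₚ + rₐ)/2 = 1.75e+12 m, vₐ = √(GM (2/rₐ − 1/a)) = √(6.637e+20 · (2/3e+12 − 1/1.75e+12)) m/s ≈ 7950 m/s
(b) With a = (rₚ + rₐ)/2 = 1.75e+12 m, ε = −GM/(2a) = −6.637e+20/(2 · 1.75e+12) J/kg ≈ -1.896e+08 J/kg
(c) From a = (rₚ + rₐ)/2 = 1.75e+12 m and e = (rₐ − rₚ)/(rₐ + rₚ) = 0.714286, p = a(1 − e²) = 1.75e+12 · (1 − (0.714286)²) ≈ 8.571e+11 m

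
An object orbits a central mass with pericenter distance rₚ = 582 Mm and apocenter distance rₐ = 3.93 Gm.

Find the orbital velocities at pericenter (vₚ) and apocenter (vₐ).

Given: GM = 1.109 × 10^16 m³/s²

Convert to SI: rₚ = 582 Mm = 5.82e+08 m; rₐ = 3.93 Gm = 3.93e+09 m.
Use the vis-viva equation v² = GM(2/r − 1/a) with a = (rₚ + rₐ)/2 = (5.82e+08 + 3.93e+09)/2 = 2.256e+09 m.
vₚ = √(GM · (2/rₚ − 1/a)) = √(1.109e+16 · (2/5.82e+08 − 1/2.256e+09)) m/s ≈ 5761 m/s = 5.761 km/s.
vₐ = √(GM · (2/rₐ − 1/a)) = √(1.109e+16 · (2/3.93e+09 − 1/2.256e+09)) m/s ≈ 853.2 m/s = 853.2 m/s.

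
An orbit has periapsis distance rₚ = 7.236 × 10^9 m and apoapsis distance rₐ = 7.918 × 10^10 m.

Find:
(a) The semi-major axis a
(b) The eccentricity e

(a) a = (rₚ + rₐ) / 2 = (7.236e+09 + 7.918e+10) / 2 ≈ 4.321e+10 m = 4.321 × 10^10 m.
(b) e = (rₐ − rₚ) / (rₐ + rₚ) = (7.918e+10 − 7.236e+09) / (7.918e+10 + 7.236e+09) ≈ 0.8325.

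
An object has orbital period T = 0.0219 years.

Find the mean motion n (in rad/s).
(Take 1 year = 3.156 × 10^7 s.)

Convert to SI: T = 0.0219 years = 691164 s.
n = 2π / T.
n = 2π / 691164 s ≈ 9.091e-06 rad/s.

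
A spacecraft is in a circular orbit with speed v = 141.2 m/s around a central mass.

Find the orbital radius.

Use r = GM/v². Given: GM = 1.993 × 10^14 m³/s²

For a circular orbit, v² = GM / r, so r = GM / v².
r = 1.993e+14 / (141.2)² m ≈ 9.996e+09 m = 9.996 Gm.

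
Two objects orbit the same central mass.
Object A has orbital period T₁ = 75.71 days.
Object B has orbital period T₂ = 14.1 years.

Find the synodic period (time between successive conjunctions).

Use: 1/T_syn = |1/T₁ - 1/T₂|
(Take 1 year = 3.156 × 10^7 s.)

Convert to SI: T₁ = 75.71 days = 6.54134e+06 s; T₂ = 14.1 years = 4.44996e+08 s.
T_syn = |T₁ · T₂ / (T₁ − T₂)|.
T_syn = |6.54134e+06 · 4.44996e+08 / (6.54134e+06 − 4.44996e+08)| s ≈ 6.639e+06 s = 76.84 days.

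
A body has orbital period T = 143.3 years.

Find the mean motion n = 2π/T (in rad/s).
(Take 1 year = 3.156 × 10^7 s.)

Convert to SI: T = 143.3 years = 4.52255e+09 s.
n = 2π / T.
n = 2π / 4.52255e+09 s ≈ 1.389e-09 rad/s.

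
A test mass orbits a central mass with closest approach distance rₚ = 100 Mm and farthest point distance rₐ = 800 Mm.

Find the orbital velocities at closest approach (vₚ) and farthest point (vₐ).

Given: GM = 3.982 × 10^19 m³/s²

Convert to SI: rₚ = 100 Mm = 1e+08 m; rₐ = 800 Mm = 8e+08 m.
Use the vis-viva equation v² = GM(2/r − 1/a) with a = (rₚ + rₐ)/2 = (1e+08 + 8e+08)/2 = 4.5e+08 m.
vₚ = √(GM · (2/rₚ − 1/a)) = √(3.982e+19 · (2/1e+08 − 1/4.5e+08)) m/s ≈ 8.414e+05 m/s = 841.4 km/s.
vₐ = √(GM · (2/rₐ − 1/a)) = √(3.982e+19 · (2/8e+08 − 1/4.5e+08)) m/s ≈ 1.052e+05 m/s = 105.2 km/s.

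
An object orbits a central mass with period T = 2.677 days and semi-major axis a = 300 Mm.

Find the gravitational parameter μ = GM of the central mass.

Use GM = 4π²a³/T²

Convert to SI: T = 2.677 days = 231293 s; a = 300 Mm = 3e+08 m.
GM = 4π² · a³ / T².
GM = 4π² · (3e+08)³ / (231293)² m³/s² ≈ 1.993e+16 m³/s² = 1.993 × 10^16 m³/s².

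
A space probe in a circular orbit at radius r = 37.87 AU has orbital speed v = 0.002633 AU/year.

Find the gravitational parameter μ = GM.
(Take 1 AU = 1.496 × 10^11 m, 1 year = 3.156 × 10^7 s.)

Convert to SI: r = 37.87 AU = 5.66535e+12 m; v = 0.002633 AU/year = 12.4809 m/s.
For a circular orbit v² = GM/r, so GM = v² · r.
GM = (12.4809)² · 5.66535e+12 m³/s² ≈ 8.825e+14 m³/s² = 8.825 × 10^14 m³/s².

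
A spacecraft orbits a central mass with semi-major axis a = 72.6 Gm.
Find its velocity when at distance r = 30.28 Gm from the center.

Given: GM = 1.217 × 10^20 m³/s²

Convert to SI: a = 72.6 Gm = 7.26e+10 m; r = 30.28 Gm = 3.028e+10 m.
Vis-viva: v = √(GM · (2/r − 1/a)).
2/r − 1/a = 2/3.028e+10 − 1/7.26e+10 = 5.22761e-11 m⁻¹.
v = √(1.217e+20 · 5.22761e-11) m/s ≈ 7.976e+04 m/s = 79.76 km/s.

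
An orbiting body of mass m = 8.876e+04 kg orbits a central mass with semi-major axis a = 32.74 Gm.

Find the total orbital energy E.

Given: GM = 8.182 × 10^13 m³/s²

Convert to SI: a = 32.74 Gm = 3.274e+10 m.
E = −GMm / (2a).
E = −8.182e+13 · 8.876e+04 / (2 · 3.274e+10) J ≈ -1.109e+08 J = -110.9 MJ.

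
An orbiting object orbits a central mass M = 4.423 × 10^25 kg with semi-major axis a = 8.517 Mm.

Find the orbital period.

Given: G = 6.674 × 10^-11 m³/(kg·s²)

Convert to SI: a = 8.517 Mm = 8.517e+06 m.
GM = G · M = 6.674e-11 · 4.423e+25 = 2.95191e+15 m³/s².
Kepler's third law: T = 2π √(a³ / GM).
Substituting a = 8.517e+06 m and GM = 2.95191e+15 m³/s²:
T = 2π √((8.517e+06)³ / 2.95191e+15) s
T ≈ 2874 s = 47.91 minutes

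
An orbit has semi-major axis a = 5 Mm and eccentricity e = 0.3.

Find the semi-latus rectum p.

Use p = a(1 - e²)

Convert to SI: a = 5 Mm = 5e+06 m.
p = a (1 − e²).
p = 5e+06 · (1 − (0.3)²) = 5e+06 · 0.91 ≈ 4.55e+06 m = 4.55 Mm.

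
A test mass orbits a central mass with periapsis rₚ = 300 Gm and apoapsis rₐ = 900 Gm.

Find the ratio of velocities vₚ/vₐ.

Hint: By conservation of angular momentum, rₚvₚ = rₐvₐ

Convert to SI: rₚ = 300 Gm = 3e+11 m; rₐ = 900 Gm = 9e+11 m.
Conservation of angular momentum gives rₚvₚ = rₐvₐ, so vₚ/vₐ = rₐ/rₚ.
vₚ/vₐ = 9e+11 / 3e+11 ≈ 3.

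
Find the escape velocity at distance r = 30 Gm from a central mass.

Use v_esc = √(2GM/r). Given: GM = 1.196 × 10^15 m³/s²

Convert to SI: r = 30 Gm = 3e+10 m.
Escape velocity comes from setting total energy to zero: ½v² − GM/r = 0 ⇒ v_esc = √(2GM / r).
v_esc = √(2 · 1.196e+15 / 3e+10) m/s ≈ 282.4 m/s = 282.4 m/s.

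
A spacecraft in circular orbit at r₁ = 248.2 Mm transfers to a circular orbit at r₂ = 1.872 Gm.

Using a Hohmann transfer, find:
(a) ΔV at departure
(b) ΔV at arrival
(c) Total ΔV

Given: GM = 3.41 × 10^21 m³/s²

Convert to SI: r₁ = 248.2 Mm = 2.482e+08 m; r₂ = 1.872 Gm = 1.872e+09 m.
Transfer semi-major axis: a_t = (r₁ + r₂)/2 = (2.482e+08 + 1.872e+09)/2 = 1.0601e+09 m.
Circular speeds: v₁ = √(GM/r₁) = 3.7066e+06 m/s, v₂ = √(GM/r₂) = 1.34966e+06 m/s.
Transfer speeds (vis-viva v² = GM(2/r − 1/a_t)): v₁ᵗ = 4.92556e+06 m/s, v₂ᵗ = 653058 m/s.
(a) ΔV₁ = |v₁ᵗ − v₁| ≈ 1.219e+06 m/s = 1219 km/s.
(b) ΔV₂ = |v₂ − v₂ᵗ| ≈ 6.966e+05 m/s = 696.6 km/s.
(c) ΔV_total = ΔV₁ + ΔV₂ ≈ 1.916e+06 m/s = 1916 km/s.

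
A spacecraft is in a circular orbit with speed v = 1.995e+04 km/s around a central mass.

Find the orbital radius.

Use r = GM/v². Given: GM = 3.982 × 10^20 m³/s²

Convert to SI: v = 1.995e+04 km/s = 1.995e+07 m/s.
For a circular orbit, v² = GM / r, so r = GM / v².
r = 3.982e+20 / (1.995e+07)² m ≈ 1e+06 m = 1 Mm.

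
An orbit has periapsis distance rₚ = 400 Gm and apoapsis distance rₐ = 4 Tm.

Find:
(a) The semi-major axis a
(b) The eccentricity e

Convert to SI: rₚ = 400 Gm = 4e+11 m; rₐ = 4 Tm = 4e+12 m.
(a) a = (rₚ + rₐ) / 2 = (4e+11 + 4e+12) / 2 ≈ 2.2e+12 m = 2.2 Tm.
(b) e = (rₐ − rₚ) / (rₐ + rₚ) = (4e+12 − 4e+11) / (4e+12 + 4e+11) ≈ 0.8182.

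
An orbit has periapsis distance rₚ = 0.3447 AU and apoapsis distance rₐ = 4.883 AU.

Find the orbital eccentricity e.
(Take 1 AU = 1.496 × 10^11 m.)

Convert to SI: rₚ = 0.3447 AU = 5.15671e+10 m; rₐ = 4.883 AU = 7.30497e+11 m.
e = (rₐ − rₚ) / (rₐ + rₚ).
e = (7.30497e+11 − 5.15671e+10) / (7.30497e+11 + 5.15671e+10) = 6.7893e+11 / 7.82064e+11 ≈ 0.8681.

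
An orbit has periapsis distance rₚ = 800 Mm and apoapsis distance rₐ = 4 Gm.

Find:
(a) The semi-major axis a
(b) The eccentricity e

Convert to SI: rₚ = 800 Mm = 8e+08 m; rₐ = 4 Gm = 4e+09 m.
(a) a = (rₚ + rₐ) / 2 = (8e+08 + 4e+09) / 2 ≈ 2.4e+09 m = 2.4 Gm.
(b) e = (rₐ − rₚ) / (rₐ + rₚ) = (4e+09 − 8e+08) / (4e+09 + 8e+08) ≈ 0.6667.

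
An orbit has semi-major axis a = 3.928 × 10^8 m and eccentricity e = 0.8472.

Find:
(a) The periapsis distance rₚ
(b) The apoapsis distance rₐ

(a) rₚ = a(1 − e) = 3.928e+08 · (1 − 0.8472) = 3.928e+08 · 0.1528 ≈ 6.002e+07 m = 6.002 × 10^7 m.
(b) rₐ = a(1 + e) = 3.928e+08 · (1 + 0.8472) = 3.928e+08 · 1.8472 ≈ 7.256e+08 m = 7.256 × 10^8 m.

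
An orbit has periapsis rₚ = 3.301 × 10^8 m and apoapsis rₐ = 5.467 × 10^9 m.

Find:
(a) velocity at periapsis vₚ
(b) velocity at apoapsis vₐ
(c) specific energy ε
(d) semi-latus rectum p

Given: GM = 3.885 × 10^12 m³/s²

(a) With a = (rₚ + rₐ)/2 = 2.89855e+09 m, vₚ = √(GM (2/rₚ − 1/a)) = √(3.885e+12 · (2/3.301e+08 − 1/2.89855e+09)) m/s ≈ 149 m/s
(b) With a = (rₚ + rₐ)/2 = 2.89855e+09 m, vₐ = √(GM (2/rₐ − 1/a)) = √(3.885e+12 · (2/5.467e+09 − 1/2.89855e+09)) m/s ≈ 8.996 m/s
(c) With a = (rₚ + rₐ)/2 = 2.89855e+09 m, ε = −GM/(2a) = −3.885e+12/(2 · 2.89855e+09) J/kg ≈ -670.2 J/kg
(d) From a = (rₚ + rₐ)/2 = 2.89855e+09 m and e = (rₐ − rₚ)/(rₐ + rₚ) = 0.886115, p = a(1 − e²) = 2.89855e+09 · (1 − (0.886115)²) ≈ 6.226e+08 m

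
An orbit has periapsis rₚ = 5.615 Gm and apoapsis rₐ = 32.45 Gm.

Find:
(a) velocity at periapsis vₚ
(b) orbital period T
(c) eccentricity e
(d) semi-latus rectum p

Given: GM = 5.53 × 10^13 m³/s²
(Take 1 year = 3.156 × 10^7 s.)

Convert to SI: rₚ = 5.615 Gm = 5.615e+09 m; rₐ = 32.45 Gm = 3.245e+10 m.
(a) With a = (rₚ + rₐ)/2 = 1.90325e+10 m, vₚ = √(GM (2/rₚ − 1/a)) = √(5.53e+13 · (2/5.615e+09 − 1/1.90325e+10)) m/s ≈ 129.6 m/s
(b) With a = (rₚ + rₐ)/2 = 1.90325e+10 m, T = 2π √(a³/GM) = 2π √((1.90325e+10)³/5.53e+13) s ≈ 2.219e+09 s
(c) e = (rₐ − rₚ)/(rₐ + rₚ) = (3.245e+10 − 5.615e+09)/(3.245e+10 + 5.615e+09) ≈ 0.705
(d) From a = (rₚ + rₐ)/2 = 1.90325e+10 m and e = (rₐ − rₚ)/(rₐ + rₚ) = 0.704978, p = a(1 − e²) = 1.90325e+10 · (1 − (0.704978)²) ≈ 9.573e+09 m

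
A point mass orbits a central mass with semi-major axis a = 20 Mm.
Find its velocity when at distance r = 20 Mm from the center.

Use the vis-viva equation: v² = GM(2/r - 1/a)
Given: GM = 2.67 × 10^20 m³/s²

Convert to SI: a = 20 Mm = 2e+07 m; r = 20 Mm = 2e+07 m.
Vis-viva: v = √(GM · (2/r − 1/a)).
2/r − 1/a = 2/2e+07 − 1/2e+07 = 5e-08 m⁻¹.
v = √(2.67e+20 · 5e-08) m/s ≈ 3.654e+06 m/s = 3654 km/s.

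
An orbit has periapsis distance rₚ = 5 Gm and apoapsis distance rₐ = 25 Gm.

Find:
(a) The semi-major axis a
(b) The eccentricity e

Convert to SI: rₚ = 5 Gm = 5e+09 m; rₐ = 25 Gm = 2.5e+10 m.
(a) a = (rₚ + rₐ) / 2 = (5e+09 + 2.5e+10) / 2 ≈ 1.5e+10 m = 15 Gm.
(b) e = (rₐ − rₚ) / (rₐ + rₚ) = (2.5e+10 − 5e+09) / (2.5e+10 + 5e+09) ≈ 0.6667.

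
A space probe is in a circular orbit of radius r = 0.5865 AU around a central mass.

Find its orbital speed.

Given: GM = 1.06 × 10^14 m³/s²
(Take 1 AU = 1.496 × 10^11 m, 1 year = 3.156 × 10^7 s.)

Convert to SI: r = 0.5865 AU = 8.77404e+10 m.
For a circular orbit, gravity supplies the centripetal force, so v = √(GM / r).
v = √(1.06e+14 / 8.77404e+10) m/s ≈ 34.76 m/s = 0.007333 AU/year.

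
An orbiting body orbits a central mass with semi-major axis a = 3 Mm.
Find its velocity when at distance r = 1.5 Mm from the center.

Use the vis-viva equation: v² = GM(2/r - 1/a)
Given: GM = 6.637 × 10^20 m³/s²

Convert to SI: a = 3 Mm = 3e+06 m; r = 1.5 Mm = 1.5e+06 m.
Vis-viva: v = √(GM · (2/r − 1/a)).
2/r − 1/a = 2/1.5e+06 − 1/3e+06 = 1e-06 m⁻¹.
v = √(6.637e+20 · 1e-06) m/s ≈ 2.576e+07 m/s = 2.576e+04 km/s.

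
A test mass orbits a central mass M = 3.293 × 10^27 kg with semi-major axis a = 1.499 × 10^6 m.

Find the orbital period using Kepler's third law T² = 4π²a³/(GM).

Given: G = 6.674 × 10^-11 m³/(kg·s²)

GM = G · M = 6.674e-11 · 3.293e+27 = 2.19775e+17 m³/s².
Kepler's third law: T = 2π √(a³ / GM).
Substituting a = 1.499e+06 m and GM = 2.19775e+17 m³/s²:
T = 2π √((1.499e+06)³ / 2.19775e+17) s
T ≈ 24.6 s = 24.6 seconds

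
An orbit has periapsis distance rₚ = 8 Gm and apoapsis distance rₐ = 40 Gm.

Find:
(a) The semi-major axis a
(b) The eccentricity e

Convert to SI: rₚ = 8 Gm = 8e+09 m; rₐ = 40 Gm = 4e+10 m.
(a) a = (rₚ + rₐ) / 2 = (8e+09 + 4e+10) / 2 ≈ 2.4e+10 m = 24 Gm.
(b) e = (rₐ − rₚ) / (rₐ + rₚ) = (4e+10 − 8e+09) / (4e+10 + 8e+09) ≈ 0.6667.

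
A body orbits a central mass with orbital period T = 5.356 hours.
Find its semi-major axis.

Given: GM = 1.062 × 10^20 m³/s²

Convert to SI: T = 5.356 hours = 19281.6 s.
Invert Kepler's third law: a = (GM · T² / (4π²))^(1/3).
Substituting T = 19281.6 s and GM = 1.062e+20 m³/s²:
a = (1.062e+20 · (19281.6)² / (4π²))^(1/3) m
a ≈ 1e+09 m = 1 Gm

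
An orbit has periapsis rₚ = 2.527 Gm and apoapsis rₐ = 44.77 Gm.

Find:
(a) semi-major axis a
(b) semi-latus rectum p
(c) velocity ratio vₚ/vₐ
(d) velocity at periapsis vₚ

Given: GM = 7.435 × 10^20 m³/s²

Convert to SI: rₚ = 2.527 Gm = 2.527e+09 m; rₐ = 44.77 Gm = 4.477e+10 m.
(a) a = (rₚ + rₐ)/2 = (2.527e+09 + 4.477e+10)/2 ≈ 2.365e+10 m
(b) From a = (rₚ + rₐ)/2 = 2.36485e+10 m and e = (rₐ − rₚ)/(rₐ + rₚ) = 0.893143, p = a(1 − e²) = 2.36485e+10 · (1 − (0.893143)²) ≈ 4.784e+09 m
(c) Conservation of angular momentum (rₚvₚ = rₐvₐ) gives vₚ/vₐ = rₐ/rₚ = 4.477e+10/2.527e+09 ≈ 17.72
(d) With a = (rₚ + rₐ)/2 = 2.36485e+10 m, vₚ = √(GM (2/rₚ − 1/a)) = √(7.435e+20 · (2/2.527e+09 − 1/2.36485e+10)) m/s ≈ 7.463e+05 m/s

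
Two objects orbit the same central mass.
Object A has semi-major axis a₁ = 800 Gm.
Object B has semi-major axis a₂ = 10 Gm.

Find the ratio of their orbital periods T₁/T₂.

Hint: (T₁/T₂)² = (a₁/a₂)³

Convert to SI: a₁ = 800 Gm = 8e+11 m; a₂ = 10 Gm = 1e+10 m.
From Kepler's third law, (T₁/T₂)² = (a₁/a₂)³, so T₁/T₂ = (a₁/a₂)^(3/2).
a₁/a₂ = 8e+11 / 1e+10 = 80.
T₁/T₂ = (80)^(3/2) ≈ 715.5.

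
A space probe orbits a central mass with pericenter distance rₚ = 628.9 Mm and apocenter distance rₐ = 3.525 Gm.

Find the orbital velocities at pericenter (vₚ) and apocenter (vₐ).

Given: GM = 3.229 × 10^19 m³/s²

Convert to SI: rₚ = 628.9 Mm = 6.289e+08 m; rₐ = 3.525 Gm = 3.525e+09 m.
Use the vis-viva equation v² = GM(2/r − 1/a) with a = (rₚ + rₐ)/2 = (6.289e+08 + 3.525e+09)/2 = 2.07695e+09 m.
vₚ = √(GM · (2/rₚ − 1/a)) = √(3.229e+19 · (2/6.289e+08 − 1/2.07695e+09)) m/s ≈ 2.952e+05 m/s = 295.2 km/s.
vₐ = √(GM · (2/rₐ − 1/a)) = √(3.229e+19 · (2/3.525e+09 − 1/2.07695e+09)) m/s ≈ 5.267e+04 m/s = 52.67 km/s.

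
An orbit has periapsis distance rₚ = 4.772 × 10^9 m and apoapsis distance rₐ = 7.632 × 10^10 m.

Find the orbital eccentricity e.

e = (rₐ − rₚ) / (rₐ + rₚ).
e = (7.632e+10 − 4.772e+09) / (7.632e+10 + 4.772e+09) = 7.1548e+10 / 8.1092e+10 ≈ 0.8823.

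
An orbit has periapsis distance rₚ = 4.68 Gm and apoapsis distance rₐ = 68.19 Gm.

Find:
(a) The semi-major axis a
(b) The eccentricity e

Convert to SI: rₚ = 4.68 Gm = 4.68e+09 m; rₐ = 68.19 Gm = 6.819e+10 m.
(a) a = (rₚ + rₐ) / 2 = (4.68e+09 + 6.819e+10) / 2 ≈ 3.644e+10 m = 36.44 Gm.
(b) e = (rₐ − rₚ) / (rₐ + rₚ) = (6.819e+10 − 4.68e+09) / (6.819e+10 + 4.68e+09) ≈ 0.8716.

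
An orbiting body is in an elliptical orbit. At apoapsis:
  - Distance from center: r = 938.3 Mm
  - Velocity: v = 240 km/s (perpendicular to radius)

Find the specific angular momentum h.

Convert to SI: r = 938.3 Mm = 9.383e+08 m; v = 240 km/s = 240000 m/s.
With v perpendicular to r, h = r · v.
h = 9.383e+08 · 240000 m²/s ≈ 2.252e+14 m²/s.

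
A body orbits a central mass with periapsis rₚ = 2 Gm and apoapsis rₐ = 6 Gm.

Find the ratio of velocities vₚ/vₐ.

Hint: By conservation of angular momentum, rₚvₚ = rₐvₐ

Convert to SI: rₚ = 2 Gm = 2e+09 m; rₐ = 6 Gm = 6e+09 m.
Conservation of angular momentum gives rₚvₚ = rₐvₐ, so vₚ/vₐ = rₐ/rₚ.
vₚ/vₐ = 6e+09 / 2e+09 ≈ 3.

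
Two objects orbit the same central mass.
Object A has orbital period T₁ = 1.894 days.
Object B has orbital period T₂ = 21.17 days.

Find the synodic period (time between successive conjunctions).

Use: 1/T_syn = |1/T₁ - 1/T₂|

Convert to SI: T₁ = 1.894 days = 163642 s; T₂ = 21.17 days = 1.82909e+06 s.
T_syn = |T₁ · T₂ / (T₁ − T₂)|.
T_syn = |163642 · 1.82909e+06 / (163642 − 1.82909e+06)| s ≈ 1.797e+05 s = 2.08 days.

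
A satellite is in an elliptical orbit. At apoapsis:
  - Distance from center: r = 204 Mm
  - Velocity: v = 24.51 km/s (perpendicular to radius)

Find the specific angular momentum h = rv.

Convert to SI: r = 204 Mm = 2.04e+08 m; v = 24.51 km/s = 24510 m/s.
With v perpendicular to r, h = r · v.
h = 2.04e+08 · 24510 m²/s ≈ 5e+12 m²/s.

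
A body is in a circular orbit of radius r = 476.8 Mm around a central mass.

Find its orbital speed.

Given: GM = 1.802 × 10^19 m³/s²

Convert to SI: r = 476.8 Mm = 4.768e+08 m.
For a circular orbit, gravity supplies the centripetal force, so v = √(GM / r).
v = √(1.802e+19 / 4.768e+08) m/s ≈ 1.944e+05 m/s = 194.4 km/s.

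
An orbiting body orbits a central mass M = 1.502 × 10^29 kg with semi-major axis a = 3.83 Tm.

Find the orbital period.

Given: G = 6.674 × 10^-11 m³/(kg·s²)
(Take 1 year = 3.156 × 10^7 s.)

Convert to SI: a = 3.83 Tm = 3.83e+12 m.
GM = G · M = 6.674e-11 · 1.502e+29 = 1.00243e+19 m³/s².
Kepler's third law: T = 2π √(a³ / GM).
Substituting a = 3.83e+12 m and GM = 1.00243e+19 m³/s²:
T = 2π √((3.83e+12)³ / 1.00243e+19) s
T ≈ 1.487e+10 s = 471.3 years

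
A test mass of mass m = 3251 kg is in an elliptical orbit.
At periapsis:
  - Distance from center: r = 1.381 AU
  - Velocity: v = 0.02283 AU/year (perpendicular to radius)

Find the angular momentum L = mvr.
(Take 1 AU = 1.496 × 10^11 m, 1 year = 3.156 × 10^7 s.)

Convert to SI: r = 1.381 AU = 2.06598e+11 m; v = 0.02283 AU/year = 108.218 m/s.
Since v is perpendicular to r, L = m · v · r.
L = 3251 · 108.218 · 2.06598e+11 kg·m²/s ≈ 7.268e+16 kg·m²/s.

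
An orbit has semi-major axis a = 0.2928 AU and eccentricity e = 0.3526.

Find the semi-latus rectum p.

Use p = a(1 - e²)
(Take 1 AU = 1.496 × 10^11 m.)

Convert to SI: a = 0.2928 AU = 4.38029e+10 m.
p = a (1 − e²).
p = 4.38029e+10 · (1 − (0.3526)²) = 4.38029e+10 · 0.875673 ≈ 3.836e+10 m = 0.2564 AU.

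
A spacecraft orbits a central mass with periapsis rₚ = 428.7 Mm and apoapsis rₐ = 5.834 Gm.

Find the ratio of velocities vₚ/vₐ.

Convert to SI: rₚ = 428.7 Mm = 4.287e+08 m; rₐ = 5.834 Gm = 5.834e+09 m.
Conservation of angular momentum gives rₚvₚ = rₐvₐ, so vₚ/vₐ = rₐ/rₚ.
vₚ/vₐ = 5.834e+09 / 4.287e+08 ≈ 13.61.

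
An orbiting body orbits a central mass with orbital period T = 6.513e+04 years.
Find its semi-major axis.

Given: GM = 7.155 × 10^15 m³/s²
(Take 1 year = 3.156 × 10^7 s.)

Convert to SI: T = 6.513e+04 years = 2.0555e+12 s.
Invert Kepler's third law: a = (GM · T² / (4π²))^(1/3).
Substituting T = 2.0555e+12 s and GM = 7.155e+15 m³/s²:
a = (7.155e+15 · (2.0555e+12)² / (4π²))^(1/3) m
a ≈ 9.149e+12 m = 9.149 Tm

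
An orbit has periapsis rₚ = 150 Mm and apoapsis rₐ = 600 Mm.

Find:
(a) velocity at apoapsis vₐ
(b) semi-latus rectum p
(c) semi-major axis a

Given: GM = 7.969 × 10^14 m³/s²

Convert to SI: rₚ = 150 Mm = 1.5e+08 m; rₐ = 600 Mm = 6e+08 m.
(a) With a = (rₚ + rₐ)/2 = 3.75e+08 m, vₐ = √(GM (2/rₐ − 1/a)) = √(7.969e+14 · (2/6e+08 − 1/3.75e+08)) m/s ≈ 728.9 m/s
(b) From a = (rₚ + rₐ)/2 = 3.75e+08 m and e = (rₐ − rₚ)/(rₐ + rₚ) = 0.6, p = a(1 − e²) = 3.75e+08 · (1 − (0.6)²) ≈ 2.4e+08 m
(c) a = (rₚ + rₐ)/2 = (1.5e+08 + 6e+08)/2 ≈ 3.75e+08 m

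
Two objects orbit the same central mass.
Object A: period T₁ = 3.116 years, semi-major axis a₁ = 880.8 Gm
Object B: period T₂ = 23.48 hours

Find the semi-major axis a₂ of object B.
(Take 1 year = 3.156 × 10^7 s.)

Convert to SI: T₁ = 3.116 years = 9.8341e+07 s; a₁ = 880.8 Gm = 8.808e+11 m; T₂ = 23.48 hours = 84528 s.
Kepler's third law: (T₁/T₂)² = (a₁/a₂)³ ⇒ a₂ = a₁ · (T₂/T₁)^(2/3).
T₂/T₁ = 84528 / 9.8341e+07 = 0.00085954.
a₂ = 8.808e+11 · (0.00085954)^(2/3) m ≈ 7.963e+09 m = 7.963 Gm.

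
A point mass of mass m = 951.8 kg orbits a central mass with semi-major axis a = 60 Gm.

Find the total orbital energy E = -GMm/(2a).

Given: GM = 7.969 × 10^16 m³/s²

Convert to SI: a = 60 Gm = 6e+10 m.
E = −GMm / (2a).
E = −7.969e+16 · 951.8 / (2 · 6e+10) J ≈ -6.321e+08 J = -632.1 MJ.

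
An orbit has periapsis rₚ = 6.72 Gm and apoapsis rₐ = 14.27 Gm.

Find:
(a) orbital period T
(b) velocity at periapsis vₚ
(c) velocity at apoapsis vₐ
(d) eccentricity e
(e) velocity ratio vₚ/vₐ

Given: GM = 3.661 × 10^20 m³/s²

Convert to SI: rₚ = 6.72 Gm = 6.72e+09 m; rₐ = 14.27 Gm = 1.427e+10 m.
(a) With a = (rₚ + rₐ)/2 = 1.0495e+10 m, T = 2π √(a³/GM) = 2π √((1.0495e+10)³/3.661e+20) s ≈ 3.531e+05 s
(b) With a = (rₚ + rₐ)/2 = 1.0495e+10 m, vₚ = √(GM (2/rₚ − 1/a)) = √(3.661e+20 · (2/6.72e+09 − 1/1.0495e+10)) m/s ≈ 2.722e+05 m/s
(c) With a = (rₚ + rₐ)/2 = 1.0495e+10 m, vₐ = √(GM (2/rₐ − 1/a)) = √(3.661e+20 · (2/1.427e+10 − 1/1.0495e+10)) m/s ≈ 1.282e+05 m/s
(d) e = (rₐ − rₚ)/(rₐ + rₚ) = (1.427e+10 − 6.72e+09)/(1.427e+10 + 6.72e+09) ≈ 0.3597
(e) Conservation of angular momentum (rₚvₚ = rₐvₐ) gives vₚ/vₐ = rₐ/rₚ = 1.427e+10/6.72e+09 ≈ 2.124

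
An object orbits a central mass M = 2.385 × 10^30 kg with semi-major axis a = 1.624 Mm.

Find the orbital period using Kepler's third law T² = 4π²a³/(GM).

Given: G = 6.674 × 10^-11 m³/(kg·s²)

Convert to SI: a = 1.624 Mm = 1.624e+06 m.
GM = G · M = 6.674e-11 · 2.385e+30 = 1.59175e+20 m³/s².
Kepler's third law: T = 2π √(a³ / GM).
Substituting a = 1.624e+06 m and GM = 1.59175e+20 m³/s²:
T = 2π √((1.624e+06)³ / 1.59175e+20) s
T ≈ 1.031 s = 1.031 seconds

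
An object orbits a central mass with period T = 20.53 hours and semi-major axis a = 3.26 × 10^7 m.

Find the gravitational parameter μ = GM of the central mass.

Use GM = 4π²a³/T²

Convert to SI: T = 20.53 hours = 73908 s.
GM = 4π² · a³ / T².
GM = 4π² · (3.26e+07)³ / (73908)² m³/s² ≈ 2.504e+14 m³/s² = 2.504 × 10^14 m³/s².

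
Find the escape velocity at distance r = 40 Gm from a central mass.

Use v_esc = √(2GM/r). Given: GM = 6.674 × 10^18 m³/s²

Convert to SI: r = 40 Gm = 4e+10 m.
Escape velocity comes from setting total energy to zero: ½v² − GM/r = 0 ⇒ v_esc = √(2GM / r).
v_esc = √(2 · 6.674e+18 / 4e+10) m/s ≈ 1.827e+04 m/s = 18.27 km/s.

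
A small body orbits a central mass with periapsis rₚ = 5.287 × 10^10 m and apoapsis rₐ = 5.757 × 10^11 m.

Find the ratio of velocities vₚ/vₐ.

Conservation of angular momentum gives rₚvₚ = rₐvₐ, so vₚ/vₐ = rₐ/rₚ.
vₚ/vₐ = 5.757e+11 / 5.287e+10 ≈ 10.89.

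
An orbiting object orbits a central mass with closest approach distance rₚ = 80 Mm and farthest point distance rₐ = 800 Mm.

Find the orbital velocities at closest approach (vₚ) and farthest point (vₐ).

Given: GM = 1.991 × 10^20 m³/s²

Convert to SI: rₚ = 80 Mm = 8e+07 m; rₐ = 800 Mm = 8e+08 m.
Use the vis-viva equation v² = GM(2/r − 1/a) with a = (rₚ + rₐ)/2 = (8e+07 + 8e+08)/2 = 4.4e+08 m.
vₚ = √(GM · (2/rₚ − 1/a)) = √(1.991e+20 · (2/8e+07 − 1/4.4e+08)) m/s ≈ 2.127e+06 m/s = 2127 km/s.
vₐ = √(GM · (2/rₐ − 1/a)) = √(1.991e+20 · (2/8e+08 − 1/4.4e+08)) m/s ≈ 2.127e+05 m/s = 212.7 km/s.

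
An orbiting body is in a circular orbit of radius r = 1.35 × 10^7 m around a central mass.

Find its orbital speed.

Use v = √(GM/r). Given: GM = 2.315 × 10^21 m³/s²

For a circular orbit, gravity supplies the centripetal force, so v = √(GM / r).
v = √(2.315e+21 / 1.35e+07) m/s ≈ 1.31e+07 m/s = 1.31e+04 km/s.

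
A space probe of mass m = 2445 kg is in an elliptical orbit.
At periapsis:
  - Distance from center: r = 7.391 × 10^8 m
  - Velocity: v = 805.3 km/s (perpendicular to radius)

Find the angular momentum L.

Convert to SI: v = 805.3 km/s = 805300 m/s.
Since v is perpendicular to r, L = m · v · r.
L = 2445 · 805300 · 7.391e+08 kg·m²/s ≈ 1.455e+18 kg·m²/s.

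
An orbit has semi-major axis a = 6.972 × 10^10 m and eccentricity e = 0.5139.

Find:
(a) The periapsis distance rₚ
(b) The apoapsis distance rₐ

(a) rₚ = a(1 − e) = 6.972e+10 · (1 − 0.5139) = 6.972e+10 · 0.4861 ≈ 3.389e+10 m = 3.389 × 10^10 m.
(b) rₐ = a(1 + e) = 6.972e+10 · (1 + 0.5139) = 6.972e+10 · 1.5139 ≈ 1.055e+11 m = 1.055 × 10^11 m.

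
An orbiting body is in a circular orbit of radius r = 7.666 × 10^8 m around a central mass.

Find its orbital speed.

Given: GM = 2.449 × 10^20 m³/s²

For a circular orbit, gravity supplies the centripetal force, so v = √(GM / r).
v = √(2.449e+20 / 7.666e+08) m/s ≈ 5.652e+05 m/s = 565.2 km/s.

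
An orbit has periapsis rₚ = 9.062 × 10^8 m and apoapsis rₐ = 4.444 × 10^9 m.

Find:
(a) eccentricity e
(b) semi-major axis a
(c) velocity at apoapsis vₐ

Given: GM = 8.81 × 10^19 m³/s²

(a) e = (rₐ − rₚ)/(rₐ + rₚ) = (4.444e+09 − 9.062e+08)/(4.444e+09 + 9.062e+08) ≈ 0.6612
(b) a = (rₚ + rₐ)/2 = (9.062e+08 + 4.444e+09)/2 ≈ 2.675e+09 m
(c) With a = (rₚ + rₐ)/2 = 2.6751e+09 m, vₐ = √(GM (2/rₐ − 1/a)) = √(8.81e+19 · (2/4.444e+09 − 1/2.6751e+09)) m/s ≈ 8.195e+04 m/s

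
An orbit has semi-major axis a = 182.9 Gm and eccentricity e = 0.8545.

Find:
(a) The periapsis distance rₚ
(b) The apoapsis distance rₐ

Convert to SI: a = 182.9 Gm = 1.829e+11 m.
(a) rₚ = a(1 − e) = 1.829e+11 · (1 − 0.8545) = 1.829e+11 · 0.1455 ≈ 2.661e+10 m = 26.61 Gm.
(b) rₐ = a(1 + e) = 1.829e+11 · (1 + 0.8545) = 1.829e+11 · 1.8545 ≈ 3.392e+11 m = 339.2 Gm.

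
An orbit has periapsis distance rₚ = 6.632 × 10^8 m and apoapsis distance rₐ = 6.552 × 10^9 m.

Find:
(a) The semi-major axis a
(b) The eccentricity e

(a) a = (rₚ + rₐ) / 2 = (6.632e+08 + 6.552e+09) / 2 ≈ 3.608e+09 m = 3.608 × 10^9 m.
(b) e = (rₐ − rₚ) / (rₐ + rₚ) = (6.552e+09 − 6.632e+08) / (6.552e+09 + 6.632e+08) ≈ 0.8162.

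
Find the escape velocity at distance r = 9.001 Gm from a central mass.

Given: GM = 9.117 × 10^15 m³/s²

Convert to SI: r = 9.001 Gm = 9.001e+09 m.
Escape velocity comes from setting total energy to zero: ½v² − GM/r = 0 ⇒ v_esc = √(2GM / r).
v_esc = √(2 · 9.117e+15 / 9.001e+09) m/s ≈ 1423 m/s = 1.423 km/s.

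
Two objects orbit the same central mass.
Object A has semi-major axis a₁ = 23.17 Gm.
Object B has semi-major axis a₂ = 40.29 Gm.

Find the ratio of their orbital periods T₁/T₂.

Convert to SI: a₁ = 23.17 Gm = 2.317e+10 m; a₂ = 40.29 Gm = 4.029e+10 m.
From Kepler's third law, (T₁/T₂)² = (a₁/a₂)³, so T₁/T₂ = (a₁/a₂)^(3/2).
a₁/a₂ = 2.317e+10 / 4.029e+10 = 0.575081.
T₁/T₂ = (0.575081)^(3/2) ≈ 0.4361.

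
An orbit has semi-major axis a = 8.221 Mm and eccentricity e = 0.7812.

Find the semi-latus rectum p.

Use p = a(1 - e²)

Convert to SI: a = 8.221 Mm = 8.221e+06 m.
p = a (1 − e²).
p = 8.221e+06 · (1 − (0.7812)²) = 8.221e+06 · 0.389727 ≈ 3.204e+06 m = 3.204 Mm.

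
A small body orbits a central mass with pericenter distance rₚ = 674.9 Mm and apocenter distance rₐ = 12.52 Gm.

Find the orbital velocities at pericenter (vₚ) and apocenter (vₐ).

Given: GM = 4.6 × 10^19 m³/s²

Convert to SI: rₚ = 674.9 Mm = 6.749e+08 m; rₐ = 12.52 Gm = 1.252e+10 m.
Use the vis-viva equation v² = GM(2/r − 1/a) with a = (rₚ + rₐ)/2 = (6.749e+08 + 1.252e+10)/2 = 6.59745e+09 m.
vₚ = √(GM · (2/rₚ − 1/a)) = √(4.6e+19 · (2/6.749e+08 − 1/6.59745e+09)) m/s ≈ 3.596e+05 m/s = 359.6 km/s.
vₐ = √(GM · (2/rₐ − 1/a)) = √(4.6e+19 · (2/1.252e+10 − 1/6.59745e+09)) m/s ≈ 1.939e+04 m/s = 19.39 km/s.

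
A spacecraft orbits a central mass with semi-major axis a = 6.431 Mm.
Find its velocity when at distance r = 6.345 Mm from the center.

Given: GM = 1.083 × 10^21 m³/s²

Convert to SI: a = 6.431 Mm = 6.431e+06 m; r = 6.345 Mm = 6.345e+06 m.
Vis-viva: v = √(GM · (2/r − 1/a)).
2/r − 1/a = 2/6.345e+06 − 1/6.431e+06 = 1.59712e-07 m⁻¹.
v = √(1.083e+21 · 1.59712e-07) m/s ≈ 1.315e+07 m/s = 1.315e+04 km/s.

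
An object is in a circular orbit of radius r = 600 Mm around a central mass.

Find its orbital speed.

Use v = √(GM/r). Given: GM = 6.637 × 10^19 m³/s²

Convert to SI: r = 600 Mm = 6e+08 m.
For a circular orbit, gravity supplies the centripetal force, so v = √(GM / r).
v = √(6.637e+19 / 6e+08) m/s ≈ 3.326e+05 m/s = 332.6 km/s.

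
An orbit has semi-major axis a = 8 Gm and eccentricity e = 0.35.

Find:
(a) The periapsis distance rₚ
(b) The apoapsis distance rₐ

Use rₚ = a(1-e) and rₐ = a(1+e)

Convert to SI: a = 8 Gm = 8e+09 m.
(a) rₚ = a(1 − e) = 8e+09 · (1 − 0.35) = 8e+09 · 0.65 ≈ 5.2e+09 m = 5.2 Gm.
(b) rₐ = a(1 + e) = 8e+09 · (1 + 0.35) = 8e+09 · 1.35 ≈ 1.08e+10 m = 10.8 Gm.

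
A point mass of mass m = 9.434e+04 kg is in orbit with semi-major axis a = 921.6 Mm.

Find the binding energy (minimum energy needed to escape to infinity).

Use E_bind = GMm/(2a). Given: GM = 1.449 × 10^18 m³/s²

Convert to SI: a = 921.6 Mm = 9.216e+08 m.
Total orbital energy is E = −GMm/(2a); binding energy is E_bind = −E = GMm/(2a).
E_bind = 1.449e+18 · 9.434e+04 / (2 · 9.216e+08) J ≈ 7.416e+13 J = 74.16 TJ.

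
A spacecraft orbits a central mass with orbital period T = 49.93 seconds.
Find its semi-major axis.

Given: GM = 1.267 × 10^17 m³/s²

Invert Kepler's third law: a = (GM · T² / (4π²))^(1/3).
Substituting T = 49.93 s and GM = 1.267e+17 m³/s²:
a = (1.267e+17 · (49.93)² / (4π²))^(1/3) m
a ≈ 2e+06 m = 2 Mm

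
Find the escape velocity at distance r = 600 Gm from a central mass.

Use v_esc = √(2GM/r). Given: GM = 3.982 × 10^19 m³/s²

Convert to SI: r = 600 Gm = 6e+11 m.
Escape velocity comes from setting total energy to zero: ½v² − GM/r = 0 ⇒ v_esc = √(2GM / r).
v_esc = √(2 · 3.982e+19 / 6e+11) m/s ≈ 1.152e+04 m/s = 11.52 km/s.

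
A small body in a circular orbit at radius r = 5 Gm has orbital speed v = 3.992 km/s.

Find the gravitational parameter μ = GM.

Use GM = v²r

Convert to SI: r = 5 Gm = 5e+09 m; v = 3.992 km/s = 3992 m/s.
For a circular orbit v² = GM/r, so GM = v² · r.
GM = (3992)² · 5e+09 m³/s² ≈ 7.968e+16 m³/s² = 7.968 × 10^16 m³/s².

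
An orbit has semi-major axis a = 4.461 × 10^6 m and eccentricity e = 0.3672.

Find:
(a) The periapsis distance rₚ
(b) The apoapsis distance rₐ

(a) rₚ = a(1 − e) = 4.461e+06 · (1 − 0.3672) = 4.461e+06 · 0.6328 ≈ 2.823e+06 m = 2.823 × 10^6 m.
(b) rₐ = a(1 + e) = 4.461e+06 · (1 + 0.3672) = 4.461e+06 · 1.3672 ≈ 6.099e+06 m = 6.099 × 10^6 m.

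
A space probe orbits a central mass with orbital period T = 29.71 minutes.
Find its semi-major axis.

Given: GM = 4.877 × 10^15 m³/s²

Convert to SI: T = 29.71 minutes = 1782.6 s.
Invert Kepler's third law: a = (GM · T² / (4π²))^(1/3).
Substituting T = 1782.6 s and GM = 4.877e+15 m³/s²:
a = (4.877e+15 · (1782.6)² / (4π²))^(1/3) m
a ≈ 7.322e+06 m = 7.322 Mm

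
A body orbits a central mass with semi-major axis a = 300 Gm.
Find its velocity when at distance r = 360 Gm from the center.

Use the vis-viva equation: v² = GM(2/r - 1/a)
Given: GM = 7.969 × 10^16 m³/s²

Convert to SI: a = 300 Gm = 3e+11 m; r = 360 Gm = 3.6e+11 m.
Vis-viva: v = √(GM · (2/r − 1/a)).
2/r − 1/a = 2/3.6e+11 − 1/3e+11 = 2.22222e-12 m⁻¹.
v = √(7.969e+16 · 2.22222e-12) m/s ≈ 420.8 m/s = 420.8 m/s.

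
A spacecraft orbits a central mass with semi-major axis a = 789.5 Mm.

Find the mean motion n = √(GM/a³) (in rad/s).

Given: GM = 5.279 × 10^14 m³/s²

Convert to SI: a = 789.5 Mm = 7.895e+08 m.
n = √(GM / a³).
n = √(5.279e+14 / (7.895e+08)³) rad/s ≈ 1.036e-06 rad/s.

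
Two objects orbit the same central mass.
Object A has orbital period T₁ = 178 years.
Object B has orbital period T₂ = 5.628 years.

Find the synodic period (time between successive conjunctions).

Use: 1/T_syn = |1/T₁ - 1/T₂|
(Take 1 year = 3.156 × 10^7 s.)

Convert to SI: T₁ = 178 years = 5.61768e+09 s; T₂ = 5.628 years = 1.7762e+08 s.
T_syn = |T₁ · T₂ / (T₁ − T₂)|.
T_syn = |5.61768e+09 · 1.7762e+08 / (5.61768e+09 − 1.7762e+08)| s ≈ 1.834e+08 s = 5.812 years.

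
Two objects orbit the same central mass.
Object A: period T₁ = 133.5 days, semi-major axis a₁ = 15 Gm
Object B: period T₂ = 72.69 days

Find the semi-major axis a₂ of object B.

Convert to SI: T₁ = 133.5 days = 1.15344e+07 s; a₁ = 15 Gm = 1.5e+10 m; T₂ = 72.69 days = 6.28042e+06 s.
Kepler's third law: (T₁/T₂)² = (a₁/a₂)³ ⇒ a₂ = a₁ · (T₂/T₁)^(2/3).
T₂/T₁ = 6.28042e+06 / 1.15344e+07 = 0.544494.
a₂ = 1.5e+10 · (0.544494)^(2/3) m ≈ 1e+10 m = 10 Gm.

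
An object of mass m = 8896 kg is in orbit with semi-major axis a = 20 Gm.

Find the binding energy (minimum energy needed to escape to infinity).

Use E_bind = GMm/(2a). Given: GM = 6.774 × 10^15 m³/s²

Convert to SI: a = 20 Gm = 2e+10 m.
Total orbital energy is E = −GMm/(2a); binding energy is E_bind = −E = GMm/(2a).
E_bind = 6.774e+15 · 8896 / (2 · 2e+10) J ≈ 1.507e+09 J = 1.507 GJ.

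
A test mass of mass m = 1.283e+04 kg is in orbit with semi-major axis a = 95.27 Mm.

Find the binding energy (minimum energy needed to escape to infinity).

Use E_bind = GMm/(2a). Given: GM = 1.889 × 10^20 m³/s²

Convert to SI: a = 95.27 Mm = 9.527e+07 m.
Total orbital energy is E = −GMm/(2a); binding energy is E_bind = −E = GMm/(2a).
E_bind = 1.889e+20 · 1.283e+04 / (2 · 9.527e+07) J ≈ 1.272e+16 J = 12.72 PJ.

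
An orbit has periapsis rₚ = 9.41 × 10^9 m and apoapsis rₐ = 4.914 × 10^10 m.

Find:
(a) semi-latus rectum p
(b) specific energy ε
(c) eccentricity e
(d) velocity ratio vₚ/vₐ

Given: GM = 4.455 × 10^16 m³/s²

(a) From a = (rₚ + rₐ)/2 = 2.9275e+10 m and e = (rₐ − rₚ)/(rₐ + rₚ) = 0.678565, p = a(1 − e²) = 2.9275e+10 · (1 − (0.678565)²) ≈ 1.58e+10 m
(b) With a = (rₚ + rₐ)/2 = 2.9275e+10 m, ε = −GM/(2a) = −4.455e+16/(2 · 2.9275e+10) J/kg ≈ -7.609e+05 J/kg
(c) e = (rₐ − rₚ)/(rₐ + rₚ) = (4.914e+10 − 9.41e+09)/(4.914e+10 + 9.41e+09) ≈ 0.6786
(d) Conservation of angular momentum (rₚvₚ = rₐvₐ) gives vₚ/vₐ = rₐ/rₚ = 4.914e+10/9.41e+09 ≈ 5.222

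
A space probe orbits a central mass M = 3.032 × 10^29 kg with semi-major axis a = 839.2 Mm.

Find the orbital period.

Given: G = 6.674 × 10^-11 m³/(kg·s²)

Convert to SI: a = 839.2 Mm = 8.392e+08 m.
GM = G · M = 6.674e-11 · 3.032e+29 = 2.02356e+19 m³/s².
Kepler's third law: T = 2π √(a³ / GM).
Substituting a = 8.392e+08 m and GM = 2.02356e+19 m³/s²:
T = 2π √((8.392e+08)³ / 2.02356e+19) s
T ≈ 3.396e+04 s = 9.432 hours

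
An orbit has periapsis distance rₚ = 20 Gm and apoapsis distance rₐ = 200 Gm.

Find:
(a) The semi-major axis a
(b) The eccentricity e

Convert to SI: rₚ = 20 Gm = 2e+10 m; rₐ = 200 Gm = 2e+11 m.
(a) a = (rₚ + rₐ) / 2 = (2e+10 + 2e+11) / 2 ≈ 1.1e+11 m = 110 Gm.
(b) e = (rₐ − rₚ) / (rₐ + rₚ) = (2e+11 − 2e+10) / (2e+11 + 2e+10) ≈ 0.8182.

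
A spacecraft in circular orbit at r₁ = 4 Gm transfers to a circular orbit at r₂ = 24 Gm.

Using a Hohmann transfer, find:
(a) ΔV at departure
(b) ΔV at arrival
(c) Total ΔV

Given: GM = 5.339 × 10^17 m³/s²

Convert to SI: r₁ = 4 Gm = 4e+09 m; r₂ = 24 Gm = 2.4e+10 m.
Transfer semi-major axis: a_t = (r₁ + r₂)/2 = (4e+09 + 2.4e+10)/2 = 1.4e+10 m.
Circular speeds: v₁ = √(GM/r₁) = 11553.1 m/s, v₂ = √(GM/r₂) = 4716.55 m/s.
Transfer speeds (vis-viva v² = GM(2/r − 1/a_t)): v₁ᵗ = 15126.6 m/s, v₂ᵗ = 2521.1 m/s.
(a) ΔV₁ = |v₁ᵗ − v₁| ≈ 3573 m/s = 3.573 km/s.
(b) ΔV₂ = |v₂ − v₂ᵗ| ≈ 2195 m/s = 2.195 km/s.
(c) ΔV_total = ΔV₁ + ΔV₂ ≈ 5769 m/s = 5.769 km/s.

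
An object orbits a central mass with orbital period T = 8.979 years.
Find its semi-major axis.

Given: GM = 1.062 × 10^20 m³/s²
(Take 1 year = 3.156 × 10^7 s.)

Convert to SI: T = 8.979 years = 2.83377e+08 s.
Invert Kepler's third law: a = (GM · T² / (4π²))^(1/3).
Substituting T = 2.83377e+08 s and GM = 1.062e+20 m³/s²:
a = (1.062e+20 · (2.83377e+08)² / (4π²))^(1/3) m
a ≈ 6e+11 m = 600 Gm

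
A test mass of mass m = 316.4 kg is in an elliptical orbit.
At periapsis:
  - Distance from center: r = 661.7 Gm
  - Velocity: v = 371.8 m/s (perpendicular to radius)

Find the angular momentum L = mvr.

Convert to SI: r = 661.7 Gm = 6.617e+11 m.
Since v is perpendicular to r, L = m · v · r.
L = 316.4 · 371.8 · 6.617e+11 kg·m²/s ≈ 7.784e+16 kg·m²/s.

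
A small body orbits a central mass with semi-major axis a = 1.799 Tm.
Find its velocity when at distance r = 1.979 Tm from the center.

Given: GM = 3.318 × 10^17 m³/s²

Convert to SI: a = 1.799 Tm = 1.799e+12 m; r = 1.979 Tm = 1.979e+12 m.
Vis-viva: v = √(GM · (2/r − 1/a)).
2/r − 1/a = 2/1.979e+12 − 1/1.799e+12 = 4.54747e-13 m⁻¹.
v = √(3.318e+17 · 4.54747e-13) m/s ≈ 388.4 m/s = 388.4 m/s.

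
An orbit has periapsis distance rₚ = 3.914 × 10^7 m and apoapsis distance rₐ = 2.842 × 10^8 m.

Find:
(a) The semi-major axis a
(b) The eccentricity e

(a) a = (rₚ + rₐ) / 2 = (3.914e+07 + 2.842e+08) / 2 ≈ 1.617e+08 m = 1.617 × 10^8 m.
(b) e = (rₐ − rₚ) / (rₐ + rₚ) = (2.842e+08 − 3.914e+07) / (2.842e+08 + 3.914e+07) ≈ 0.7579.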